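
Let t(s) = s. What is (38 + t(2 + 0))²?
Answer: 1600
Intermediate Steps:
(38 + t(2 + 0))² = (38 + (2 + 0))² = (38 + 2)² = 40² = 1600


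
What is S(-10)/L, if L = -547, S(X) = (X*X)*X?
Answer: 1000/547 ≈ 1.8282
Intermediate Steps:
S(X) = X³ (S(X) = X²*X = X³)
S(-10)/L = (-10)³/(-547) = -1000*(-1/547) = 1000/547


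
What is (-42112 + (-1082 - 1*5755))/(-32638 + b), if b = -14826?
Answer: 48949/47464 ≈ 1.0313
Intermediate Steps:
(-42112 + (-1082 - 1*5755))/(-32638 + b) = (-42112 + (-1082 - 1*5755))/(-32638 - 14826) = (-42112 + (-1082 - 5755))/(-47464) = (-42112 - 6837)*(-1/47464) = -48949*(-1/47464) = 48949/47464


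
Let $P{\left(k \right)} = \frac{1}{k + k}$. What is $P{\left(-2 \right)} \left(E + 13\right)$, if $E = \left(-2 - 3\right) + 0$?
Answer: $-2$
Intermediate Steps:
$P{\left(k \right)} = \frac{1}{2 k}$
$E = -5$ ($E = -5 + 0 = -5$)
$P{\left(-2 \right)} \left(E + 13\right) = \frac{1}{2 \left(-2\right)} \left(-5 + 13\right) = \frac{1}{2} \left(- \frac{1}{2}\right) 8 = \left(- \frac{1}{4}\right) 8 = -2$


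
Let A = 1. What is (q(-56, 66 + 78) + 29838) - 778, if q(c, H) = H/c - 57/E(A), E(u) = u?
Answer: 203003/7 ≈ 29000.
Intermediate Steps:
q(c, H) = -57 + H/c (q(c, H) = H/c - 57/1 = H/c - 57*1 = H/c - 57 = -57 + H/c)
(q(-56, 66 + 78) + 29838) - 778 = ((-57 + (66 + 78)/(-56)) + 29838) - 778 = ((-57 + 144*(-1/56)) + 29838) - 778 = ((-57 - 18/7) + 29838) - 778 = (-417/7 + 29838) - 778 = 208449/7 - 778 = 203003/7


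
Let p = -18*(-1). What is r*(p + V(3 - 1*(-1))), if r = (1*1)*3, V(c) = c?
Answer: 66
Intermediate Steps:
r = 3 (r = 1*3 = 3)
p = 18
r*(p + V(3 - 1*(-1))) = 3*(18 + (3 - 1*(-1))) = 3*(18 + (3 + 1)) = 3*(18 + 4) = 3*22 = 66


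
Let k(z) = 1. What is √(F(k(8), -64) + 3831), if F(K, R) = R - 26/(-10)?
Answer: 4*√5890/5 ≈ 61.397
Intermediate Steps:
F(K, R) = 13/5 + R (F(K, R) = R - 26*(-⅒) = R + 13/5 = 13/5 + R)
√(F(k(8), -64) + 3831) = √((13/5 - 64) + 3831) = √(-307/5 + 3831) = √(18848/5) = 4*√5890/5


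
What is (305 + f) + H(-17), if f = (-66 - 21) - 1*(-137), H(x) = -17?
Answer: 338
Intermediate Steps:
f = 50 (f = -87 + 137 = 50)
(305 + f) + H(-17) = (305 + 50) - 17 = 355 - 17 = 338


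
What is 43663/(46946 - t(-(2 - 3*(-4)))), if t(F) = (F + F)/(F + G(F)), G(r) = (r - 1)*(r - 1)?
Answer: 9212893/9905634 ≈ 0.93007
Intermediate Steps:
G(r) = (-1 + r)² (G(r) = (-1 + r)*(-1 + r) = (-1 + r)²)
t(F) = 2*F/(F + (-1 + F)²) (t(F) = (F + F)/(F + (-1 + F)²) = (2*F)/(F + (-1 + F)²) = 2*F/(F + (-1 + F)²))
43663/(46946 - t(-(2 - 3*(-4)))) = 43663/(46946 - 2*(-(2 - 3*(-4)))/(-(2 - 3*(-4)) + (-1 - (2 - 3*(-4)))²)) = 43663/(46946 - 2*(-(2 + 12))/(-(2 + 12) + (-1 - (2 + 12))²)) = 43663/(46946 - 2*(-1*14)/(-1*14 + (-1 - 1*14)²)) = 43663/(46946 - 2*(-14)/(-14 + (-1 - 14)²)) = 43663/(46946 - 2*(-14)/(-14 + (-15)²)) = 43663/(46946 - 2*(-14)/(-14 + 225)) = 43663/(46946 - 2*(-14)/211) = 43663/(46946 - 1*(-28/211)) = 43663/(46946 + 28/211) = 43663/(9905634/211) = 43663*(211/9905634) = 9212893/9905634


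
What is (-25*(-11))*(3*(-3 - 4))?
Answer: -5775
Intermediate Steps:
(-25*(-11))*(3*(-3 - 4)) = 275*(3*(-7)) = 275*(-21) = -5775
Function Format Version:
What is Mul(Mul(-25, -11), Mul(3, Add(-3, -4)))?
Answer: -5775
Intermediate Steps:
Mul(Mul(-25, -11), Mul(3, Add(-3, -4))) = Mul(275, Mul(3, -7)) = Mul(275, -21) = -5775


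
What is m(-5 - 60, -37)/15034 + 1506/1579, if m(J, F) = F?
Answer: 22582781/23738686 ≈ 0.95131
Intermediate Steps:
m(-5 - 60, -37)/15034 + 1506/1579 = -37/15034 + 1506/1579 = 22582781/23738686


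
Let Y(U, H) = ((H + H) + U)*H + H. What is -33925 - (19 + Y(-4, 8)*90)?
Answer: -43304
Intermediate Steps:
Y(U, H) = H + H*(U + 2*H) (Y(U, H) = (2*H + U)*H + H = (U + 2*H)*H + H = H*(U + 2*H) + H = H + H*(U + 2*H))
-33925 - (19 + Y(-4, 8)*90) = -33925 - (19 + (8*(1 - 4 + 2*8))*90) = -33925 - (19 + (8*(1 - 4 + 16))*90) = -33925 - (19 + (8*13)*90) = -33925 - (19 + 104*90) = -33925 - (19 + 9360) = -33925 - 1*9379 = -33925 - 9379 = -43304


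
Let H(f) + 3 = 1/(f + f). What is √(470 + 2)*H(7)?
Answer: -41*√118/7 ≈ -63.625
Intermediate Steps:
H(f) = -3 + 1/(2*f) (H(f) = -3 + 1/(f + f) = -3 + 1/(2*f))
√(470 + 2)*H(7) = √(470 + 2)*(-3 + (½)/7) = √472*(-3 + (½)*(⅐)) = (2*√118)*(-3 + 1/14) = (2*√118)*(-41/14) = -41*√118/7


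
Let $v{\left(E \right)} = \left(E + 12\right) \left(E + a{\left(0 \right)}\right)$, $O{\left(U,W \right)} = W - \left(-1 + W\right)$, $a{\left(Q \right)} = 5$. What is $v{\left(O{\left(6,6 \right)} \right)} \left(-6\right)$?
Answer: $-468$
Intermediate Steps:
$O{\left(U,W \right)} = 1$
$v{\left(E \right)} = \left(5 + E\right) \left(12 + E\right)$ ($v{\left(E \right)} = \left(E + 12\right) \left(E + 5\right) = \left(12 + E\right) \left(5 + E\right) = \left(5 + E\right) \left(12 + E\right)$)
$v{\left(O{\left(6,6 \right)} \right)} \left(-6\right) = \left(60 + 1^{2} + 17 \cdot 1\right) \left(-6\right) = \left(60 + 1 + 17\right) \left(-6\right) = 78 \left(-6\right) = -468$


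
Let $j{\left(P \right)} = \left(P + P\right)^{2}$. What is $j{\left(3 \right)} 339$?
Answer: $12204$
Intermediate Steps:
$j{\left(P \right)} = 4 P^{2}$ ($j{\left(P \right)} = \left(2 P\right)^{2} = 4 P^{2}$)
$j{\left(3 \right)} 339 = 4 \cdot 3^{2} \cdot 339 = 4 \cdot 9 \cdot 339 = 36 \cdot 339 = 12204$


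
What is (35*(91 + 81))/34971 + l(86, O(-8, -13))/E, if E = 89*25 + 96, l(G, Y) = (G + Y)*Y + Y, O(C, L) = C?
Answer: -8129252/81167691 ≈ -0.10015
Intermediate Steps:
l(G, Y) = Y + Y*(G + Y) (l(G, Y) = Y*(G + Y) + Y = Y + Y*(G + Y))
E = 2321 (E = 2225 + 96 = 2321)
(35*(91 + 81))/34971 + l(86, O(-8, -13))/E = (35*(91 + 81))/34971 - 8*(1 + 86 - 8)/2321 = (35*172)*(1/34971) - 8*79*(1/2321) = 6020*(1/34971) - 632*1/2321 = 6020/34971 - 632/2321 = -8129252/81167691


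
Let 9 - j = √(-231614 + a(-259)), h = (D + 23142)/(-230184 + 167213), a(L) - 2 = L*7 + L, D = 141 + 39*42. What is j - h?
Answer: 591660/62971 - 2*I*√58421 ≈ 9.3958 - 483.41*I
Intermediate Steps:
D = 1779 (D = 141 + 1638 = 1779)
a(L) = 2 + 8*L (a(L) = 2 + (L*7 + L) = 2 + (7*L + L) = 2 + 8*L)
h = -24921/62971 (h = (1779 + 23142)/(-230184 + 167213) = 24921/(-62971) = 24921*(-1/62971) = -24921/62971 ≈ -0.39575)
j = 9 - 2*I*√58421 (j = 9 - √(-231614 + (2 + 8*(-259))) = 9 - √(-231614 + (2 - 2072)) = 9 - √(-231614 - 2070) = 9 - √(-233684) = 9 - 2*I*√58421 ≈ 9.0 - 483.41*I)
j - h = (9 - 2*I*√58421) - 1*(-24921/62971) = (9 - 2*I*√58421) + 24921/62971 = 591660/62971 - 2*I*√58421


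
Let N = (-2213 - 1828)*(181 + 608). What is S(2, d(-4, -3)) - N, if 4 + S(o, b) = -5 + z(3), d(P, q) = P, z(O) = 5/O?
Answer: 9565025/3 ≈ 3.1883e+6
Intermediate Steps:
N = -3188349 (N = -4041*789 = -3188349)
S(o, b) = -22/3 (S(o, b) = -4 + (-5 + 5/3) = -4 - 10/3 = -22/3)
S(2, d(-4, -3)) - N = -22/3 - 1*(-3188349) = -22/3 + 3188349 = 9565025/3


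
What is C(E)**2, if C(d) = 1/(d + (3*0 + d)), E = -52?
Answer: 1/10816 ≈ 9.2456e-5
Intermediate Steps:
C(d) = 1/(2*d) (C(d) = 1/(d + (0 + d)) = 1/(d + d) = 1/(2*d))
C(E)**2 = ((1/2)/(-52))**2 = ((1/2)*(-1/52))**2 = (-1/104)**2 = 1/10816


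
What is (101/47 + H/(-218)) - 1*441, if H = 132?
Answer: -2251336/5123 ≈ -439.46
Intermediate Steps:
(101/47 + H/(-218)) - 1*441 = (101/47 + 132/(-218)) - 1*441 = (101*(1/47) + 132*(-1/218)) - 441 = (101/47 - 66/109) - 441 = 7907/5123 - 441 = -2251336/5123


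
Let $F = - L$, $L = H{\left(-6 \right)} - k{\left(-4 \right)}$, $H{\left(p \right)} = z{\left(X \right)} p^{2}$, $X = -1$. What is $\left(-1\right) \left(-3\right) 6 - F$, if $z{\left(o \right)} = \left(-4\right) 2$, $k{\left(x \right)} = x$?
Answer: $-266$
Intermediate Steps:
$z{\left(o \right)} = -8$
$H{\left(p \right)} = - 8 p^{2}$
$L = -284$ ($L = - 8 \left(-6\right)^{2} - -4 = \left(-8\right) 36 + 4 = -288 + 4 = -284$)
$F = 284$ ($F = \left(-1\right) \left(-284\right) = 284$)
$\left(-1\right) \left(-3\right) 6 - F = \left(-1\right) \left(-3\right) 6 - 284 = 3 \cdot 6 - 284 = 18 - 284 = -266$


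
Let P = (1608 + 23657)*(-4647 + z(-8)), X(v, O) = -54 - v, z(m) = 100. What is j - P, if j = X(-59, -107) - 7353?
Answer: 114872607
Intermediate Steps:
j = -7348 (j = (-54 - 1*(-59)) - 7353 = (-54 + 59) - 7353 = 5 - 7353 = -7348)
P = -114879955 (P = (1608 + 23657)*(-4647 + 100) = 25265*(-4547) = -114879955)
j - P = -7348 - 1*(-114879955) = -7348 + 114879955 = 114872607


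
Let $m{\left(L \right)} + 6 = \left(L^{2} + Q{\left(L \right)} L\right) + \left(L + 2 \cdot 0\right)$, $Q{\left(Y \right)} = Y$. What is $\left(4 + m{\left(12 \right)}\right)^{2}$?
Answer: $88804$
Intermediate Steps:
$m{\left(L \right)} = -6 + L + 2 L^{2}$ ($m{\left(L \right)} = -6 + \left(\left(L^{2} + L L\right) + \left(L + 2 \cdot 0\right)\right) = -6 + \left(\left(L^{2} + L^{2}\right) + \left(L + 0\right)\right) = -6 + \left(2 L^{2} + L\right) = -6 + \left(L + 2 L^{2}\right) = -6 + L + 2 L^{2}$)
$\left(4 + m{\left(12 \right)}\right)^{2} = \left(4 + \left(-6 + 12 + 2 \cdot 12^{2}\right)\right)^{2} = \left(4 + \left(-6 + 12 + 2 \cdot 144\right)\right)^{2} = \left(4 + \left(-6 + 12 + 288\right)\right)^{2} = \left(4 + 294\right)^{2} = 298^{2} = 88804$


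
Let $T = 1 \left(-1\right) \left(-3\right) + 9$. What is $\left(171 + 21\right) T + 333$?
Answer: $2637$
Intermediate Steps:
$T = 12$ ($T = \left(-1\right) \left(-3\right) + 9 = 3 + 9 = 12$)
$\left(171 + 21\right) T + 333 = \left(171 + 21\right) 12 + 333 = 192 \cdot 12 + 333 = 2304 + 333 = 2637$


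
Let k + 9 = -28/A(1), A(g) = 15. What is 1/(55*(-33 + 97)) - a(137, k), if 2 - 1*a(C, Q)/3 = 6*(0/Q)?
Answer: -21119/3520 ≈ -5.9997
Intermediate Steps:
k = -163/15 (k = -9 - 28/15 = -163/15 ≈ -10.867)
a(C, Q) = 6 (a(C, Q) = 6 - 18*0/Q = 6 - 18*0 = 6 - 3*0 = 6 + 0 = 6)
1/(55*(-33 + 97)) - a(137, k) = 1/(55*(-33 + 97)) - 1*6 = 1/(55*64) - 6 = 1/3520 - 6 = -21119/3520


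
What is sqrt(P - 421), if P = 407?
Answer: I*sqrt(14) ≈ 3.7417*I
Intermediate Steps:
sqrt(P - 421) = sqrt(407 - 421) = sqrt(-14) = I*sqrt(14)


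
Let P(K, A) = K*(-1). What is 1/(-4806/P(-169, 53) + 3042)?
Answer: 169/509292 ≈ 0.00033183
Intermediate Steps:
P(K, A) = -K
1/(-4806/P(-169, 53) + 3042) = 1/(-4806/((-1*(-169))) + 3042) = 1/(-4806/169 + 3042) = 1/(509292/169) = 169/509292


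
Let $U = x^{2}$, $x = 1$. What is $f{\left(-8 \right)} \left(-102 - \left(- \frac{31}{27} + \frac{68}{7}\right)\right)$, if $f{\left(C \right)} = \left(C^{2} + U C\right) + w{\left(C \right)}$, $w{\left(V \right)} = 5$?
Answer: $- \frac{1274717}{189} \approx -6744.5$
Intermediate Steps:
$U = 1$ ($U = 1^{2} = 1$)
$f{\left(C \right)} = 5 + C + C^{2}$ ($f{\left(C \right)} = \left(C^{2} + 1 C\right) + 5 = \left(C^{2} + C\right) + 5 = \left(C + C^{2}\right) + 5 = 5 + C + C^{2}$)
$f{\left(-8 \right)} \left(-102 - \left(- \frac{31}{27} + \frac{68}{7}\right)\right) = \left(5 - 8 + \left(-8\right)^{2}\right) \left(-102 - \left(- \frac{31}{27} + \frac{68}{7}\right)\right) = \left(5 - 8 + 64\right) \left(-102 - \frac{1619}{189}\right) = 61 \left(-102 + \left(\frac{31}{27} - \frac{68}{7}\right)\right) = 61 \left(-102 - \frac{1619}{189}\right) = 61 \left(- \frac{20897}{189}\right) = - \frac{1274717}{189}$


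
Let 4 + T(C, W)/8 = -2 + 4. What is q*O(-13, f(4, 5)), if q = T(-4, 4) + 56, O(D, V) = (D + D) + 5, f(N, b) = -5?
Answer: -840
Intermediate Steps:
T(C, W) = -16 (T(C, W) = -32 + 8*(-2 + 4) = -32 + 8*2 = -32 + 16 = -16)
O(D, V) = 5 + 2*D (O(D, V) = 2*D + 5 = 5 + 2*D)
q = 40 (q = -16 + 56 = 40)
q*O(-13, f(4, 5)) = 40*(5 + 2*(-13)) = 40*(5 - 26) = 40*(-21) = -840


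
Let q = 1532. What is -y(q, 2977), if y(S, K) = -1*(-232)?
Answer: -232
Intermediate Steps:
y(S, K) = 232
-y(q, 2977) = -1*232 = -232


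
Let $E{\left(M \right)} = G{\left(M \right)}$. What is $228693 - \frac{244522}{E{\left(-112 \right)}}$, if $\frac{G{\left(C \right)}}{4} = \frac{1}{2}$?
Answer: $106432$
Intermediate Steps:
$G{\left(C \right)} = 2$ ($G{\left(C \right)} = \frac{4}{2} = 4 \cdot \frac{1}{2} = 2$)
$E{\left(M \right)} = 2$
$228693 - \frac{244522}{E{\left(-112 \right)}} = 228693 - \frac{244522}{2} = 228693 - 244522 \cdot \frac{1}{2} = 228693 - 122261 = 106432$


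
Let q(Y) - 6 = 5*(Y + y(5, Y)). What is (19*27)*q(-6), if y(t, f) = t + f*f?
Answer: 92853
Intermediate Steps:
y(t, f) = t + f²
q(Y) = 31 + 5*Y + 5*Y² (q(Y) = 6 + 5*(Y + (5 + Y²)) = 6 + 5*(5 + Y + Y²) = 6 + (25 + 5*Y + 5*Y²) = 31 + 5*Y + 5*Y²)
(19*27)*q(-6) = (19*27)*(31 + 5*(-6) + 5*(-6)²) = 513*(31 - 30 + 5*36) = 513*(31 - 30 + 180) = 513*181 = 92853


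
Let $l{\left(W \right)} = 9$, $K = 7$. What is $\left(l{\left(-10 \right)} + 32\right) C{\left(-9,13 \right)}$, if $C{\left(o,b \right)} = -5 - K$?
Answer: $-492$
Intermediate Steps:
$C{\left(o,b \right)} = -12$ ($C{\left(o,b \right)} = -5 - 7 = -12$)
$\left(l{\left(-10 \right)} + 32\right) C{\left(-9,13 \right)} = \left(9 + 32\right) \left(-12\right) = 41 \left(-12\right) = -492$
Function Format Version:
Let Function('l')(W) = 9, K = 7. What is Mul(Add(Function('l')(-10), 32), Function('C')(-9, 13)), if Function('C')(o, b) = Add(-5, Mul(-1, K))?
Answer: -492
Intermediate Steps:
Function('C')(o, b) = -12 (Function('C')(o, b) = Add(-5, Mul(-1, 7)) = Add(-5, -7) = -12)
Mul(Add(Function('l')(-10), 32), Function('C')(-9, 13)) = Mul(Add(9, 32), -12) = Mul(41, -12) = -492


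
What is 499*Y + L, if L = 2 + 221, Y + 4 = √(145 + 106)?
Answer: -1773 + 499*√251 ≈ 6132.6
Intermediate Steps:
Y = -4 + √251 (Y = -4 + √(145 + 106) = -4 + √251 ≈ 11.843)
L = 223
499*Y + L = 499*(-4 + √251) + 223 = (-1996 + 499*√251) + 223 = -1773 + 499*√251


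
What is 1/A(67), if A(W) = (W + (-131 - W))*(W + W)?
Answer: -1/17554 ≈ -5.6967e-5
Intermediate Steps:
A(W) = -262*W
1/A(67) = 1/(-262*67) = 1/(-17554) = -1/17554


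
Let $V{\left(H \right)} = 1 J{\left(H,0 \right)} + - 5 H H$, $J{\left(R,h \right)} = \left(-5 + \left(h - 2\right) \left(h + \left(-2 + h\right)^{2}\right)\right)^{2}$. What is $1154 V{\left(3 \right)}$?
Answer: $143096$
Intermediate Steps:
$J{\left(R,h \right)} = \left(-5 + \left(-2 + h\right) \left(h + \left(-2 + h\right)^{2}\right)\right)^{2}$
$V{\left(H \right)} = 169 - 5 H^{2}$ ($V{\left(H \right)} = 1 \left(5 - 0^{2} + 2 \cdot 0 + 2 \left(-2 + 0\right)^{2} - 0 \left(-2 + 0\right)^{2}\right)^{2} + - 5 H H = 1 \left(5 - 0 + 0 + 2 \left(-2\right)^{2} - 0 \left(-2\right)^{2}\right)^{2} - 5 H^{2} = 1 \left(5 + 0 + 0 + 2 \cdot 4 - 0 \cdot 4\right)^{2} - 5 H^{2} = 1 \left(5 + 0 + 0 + 8 + 0\right)^{2} - 5 H^{2} = 1 \cdot 13^{2} - 5 H^{2} = 1 \cdot 169 - 5 H^{2} = 169 - 5 H^{2}$)
$1154 V{\left(3 \right)} = 1154 \left(169 - 5 \cdot 3^{2}\right) = 1154 \left(169 - 45\right) = 1154 \cdot 124 = 143096$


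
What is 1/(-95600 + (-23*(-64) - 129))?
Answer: -1/94257 ≈ -1.0609e-5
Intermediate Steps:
1/(-95600 + (-23*(-64) - 129)) = 1/(-95600 + (1472 - 129)) = 1/(-95600 + 1343) = 1/(-94257) = -1/94257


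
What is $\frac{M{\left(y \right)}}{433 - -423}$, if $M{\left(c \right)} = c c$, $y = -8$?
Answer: $\frac{8}{107} \approx 0.074766$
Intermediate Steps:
$M{\left(c \right)} = c^{2}$
$\frac{M{\left(y \right)}}{433 - -423} = \frac{\left(-8\right)^{2}}{433 - -423} = \frac{64}{433 + 423} = \frac{64}{856} = 64 \cdot \frac{1}{856} = \frac{8}{107}$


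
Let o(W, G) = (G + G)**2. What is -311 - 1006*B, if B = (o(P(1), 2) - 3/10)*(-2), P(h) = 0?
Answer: 156387/5 ≈ 31277.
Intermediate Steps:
o(W, G) = 4*G**2 (o(W, G) = (2*G)**2 = 4*G**2)
B = -157/5 (B = (4*2**2 - 3/10)*(-2) = (4*4 - 3*1/10)*(-2) = (16 - 3/10)*(-2) = (157/10)*(-2) = -157/5 ≈ -31.400)
-311 - 1006*B = -311 - 1006*(-157/5) = -311 + 157942/5 = 156387/5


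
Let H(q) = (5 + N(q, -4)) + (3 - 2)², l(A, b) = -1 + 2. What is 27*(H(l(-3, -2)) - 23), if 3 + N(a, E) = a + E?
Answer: -621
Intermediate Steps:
l(A, b) = 1
N(a, E) = -3 + E + a (N(a, E) = -3 + (a + E) = -3 + (E + a) = -3 + E + a)
H(q) = -1 + q (H(q) = (5 + (-3 - 4 + q)) + (3 - 2)² = (5 + (-7 + q)) + 1² = (-2 + q) + 1 = -1 + q)
27*(H(l(-3, -2)) - 23) = 27*((-1 + 1) - 23) = 27*(0 - 23) = 27*(-23) = -621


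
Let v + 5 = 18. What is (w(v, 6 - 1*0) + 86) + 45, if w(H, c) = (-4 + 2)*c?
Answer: 119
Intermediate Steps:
v = 13 (v = -5 + 18 = 13)
w(H, c) = -2*c
(w(v, 6 - 1*0) + 86) + 45 = (-2*(6 - 1*0) + 86) + 45 = (-2*(6 + 0) + 86) + 45 = (-2*6 + 86) + 45 = (-12 + 86) + 45 = 74 + 45 = 119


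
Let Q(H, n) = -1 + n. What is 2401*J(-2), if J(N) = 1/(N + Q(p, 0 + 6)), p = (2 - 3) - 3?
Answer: 2401/3 ≈ 800.33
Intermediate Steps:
p = -4 (p = -1 - 3 = -4)
J(N) = 1/(5 + N) (J(N) = 1/(N + (-1 + (0 + 6))) = 1/(N + (-1 + 6)) = 1/(N + 5) = 1/(5 + N))
2401*J(-2) = 2401/(5 - 2) = 2401/3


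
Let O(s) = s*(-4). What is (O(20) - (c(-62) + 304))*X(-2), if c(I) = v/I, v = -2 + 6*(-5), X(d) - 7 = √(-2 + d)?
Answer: -83440/31 - 23840*I/31 ≈ -2691.6 - 769.03*I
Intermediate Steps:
X(d) = 7 + √(-2 + d)
O(s) = -4*s
v = -32 (v = -2 - 30 = -32)
c(I) = -32/I
(O(20) - (c(-62) + 304))*X(-2) = (-4*20 - (-32/(-62) + 304))*(7 + √(-2 - 2)) = (-80 - (-32*(-1/62) + 304))*(7 + √(-4)) = (-80 - (16/31 + 304))*(7 + 2*I) = (-80 - 1*9440/31)*(7 + 2*I) = (-80 - 9440/31)*(7 + 2*I) = -11920*(7 + 2*I)/31 = -83440/31 - 23840*I/31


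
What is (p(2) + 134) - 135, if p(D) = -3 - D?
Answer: -6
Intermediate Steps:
(p(2) + 134) - 135 = ((-3 - 1*2) + 134) - 135 = ((-3 - 2) + 134) - 135 = (-5 + 134) - 135 = 129 - 135 = -6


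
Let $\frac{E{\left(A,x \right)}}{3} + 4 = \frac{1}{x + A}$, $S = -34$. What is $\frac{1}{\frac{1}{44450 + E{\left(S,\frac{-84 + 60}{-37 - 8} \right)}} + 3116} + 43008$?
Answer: $\frac{2989537793537015}{69511201898} \approx 43008.0$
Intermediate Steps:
$E{\left(A,x \right)} = -12 + \frac{3}{A + x}$ ($E{\left(A,x \right)} = -12 + \frac{3}{x + A} = -12 + \frac{3}{A + x}$)
$\frac{1}{\frac{1}{44450 + E{\left(S,\frac{-84 + 60}{-37 - 8} \right)}} + 3116} + 43008 = \frac{1}{\frac{1}{44450 + \frac{3 \left(1 - -136 - 4 \frac{-84 + 60}{-37 - 8}\right)}{-34 + \frac{-84 + 60}{-37 - 8}}} + 3116} + 43008 = \frac{1}{\frac{1}{44450 + \frac{3 \left(1 + 136 - 4 \left(- \frac{24}{-45}\right)\right)}{-34 - \frac{24}{-45}}} + 3116} + 43008 = \frac{1}{\frac{1}{44450 + \frac{3 \left(1 + 136 - 4 \left(\left(-24\right) \left(- \frac{1}{45}\right)\right)\right)}{-34 - - \frac{8}{15}}} + 3116} + 43008 = \frac{1}{\frac{1}{44450 + \frac{3 \left(1 + 136 - \frac{32}{15}\right)}{-34 + \frac{8}{15}}} + 3116} + 43008 = \frac{1}{\frac{1}{44450 + \frac{3 \left(1 + 136 - \frac{32}{15}\right)}{- \frac{502}{15}}} + 3116} + 43008 = \frac{1}{\frac{1}{44450 + 3 \left(- \frac{15}{502}\right) \frac{2023}{15}} + 3116} + 43008 = \frac{1}{\frac{1}{44450 - \frac{6069}{502}} + 3116} + 43008 = \frac{1}{\frac{1}{\frac{22307831}{502}} + 3116} + 43008 = \frac{1}{\frac{502}{22307831} + 3116} + 43008 = \frac{1}{\frac{69511201898}{22307831}} + 43008 = \frac{22307831}{69511201898} + 43008 = \frac{2989537793537015}{69511201898}$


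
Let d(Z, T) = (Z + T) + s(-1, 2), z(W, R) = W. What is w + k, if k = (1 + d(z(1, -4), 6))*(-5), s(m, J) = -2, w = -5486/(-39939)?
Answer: -1192684/39939 ≈ -29.863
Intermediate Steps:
w = 5486/39939 (w = -5486*(-1/39939) = 5486/39939 ≈ 0.13736)
d(Z, T) = -2 + T + Z (d(Z, T) = (Z + T) - 2 = (T + Z) - 2 = -2 + T + Z)
k = -30 (k = (1 + (-2 + 6 + 1))*(-5) = (1 + 5)*(-5) = 6*(-5) = -30)
w + k = 5486/39939 - 30 = -1192684/39939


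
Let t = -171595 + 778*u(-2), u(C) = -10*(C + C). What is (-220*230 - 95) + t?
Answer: -191170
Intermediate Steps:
u(C) = -20*C
t = -140475 (t = -171595 + 778*(-20*(-2)) = -171595 + 778*40 = -171595 + 31120 = -140475)
(-220*230 - 95) + t = (-220*230 - 95) - 140475 = (-50600 - 95) - 140475 = -50695 - 140475 = -191170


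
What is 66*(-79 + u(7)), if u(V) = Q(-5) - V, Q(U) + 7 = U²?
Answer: -4488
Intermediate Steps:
Q(U) = -7 + U²
u(V) = 18 - V (u(V) = (-7 + (-5)²) - V = (-7 + 25) - V = 18 - V)
66*(-79 + u(7)) = 66*(-79 + (18 - 1*7)) = 66*(-79 + (18 - 7)) = 66*(-79 + 11) = 66*(-68) = -4488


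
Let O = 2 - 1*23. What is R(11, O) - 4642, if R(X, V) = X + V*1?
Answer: -4652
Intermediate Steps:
O = -21 (O = 2 - 23 = -21)
R(X, V) = V + X (R(X, V) = X + V = V + X)
R(11, O) - 4642 = (-21 + 11) - 4642 = -10 - 4642 = -4652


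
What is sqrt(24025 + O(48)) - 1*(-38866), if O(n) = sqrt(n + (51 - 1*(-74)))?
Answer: 38866 + sqrt(24025 + sqrt(173)) ≈ 39021.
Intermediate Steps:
O(n) = sqrt(125 + n) (O(n) = sqrt(n + (51 + 74)) = sqrt(n + 125) = sqrt(125 + n))
sqrt(24025 + O(48)) - 1*(-38866) = sqrt(24025 + sqrt(125 + 48)) - 1*(-38866) = sqrt(24025 + sqrt(173)) + 38866 = 38866 + sqrt(24025 + sqrt(173))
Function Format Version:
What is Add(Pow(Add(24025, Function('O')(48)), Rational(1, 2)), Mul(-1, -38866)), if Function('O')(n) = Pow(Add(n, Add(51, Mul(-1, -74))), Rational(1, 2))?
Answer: Add(38866, Pow(Add(24025, Pow(173, Rational(1, 2))), Rational(1, 2))) ≈ 39021.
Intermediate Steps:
Function('O')(n) = Pow(Add(125, n), Rational(1, 2)) (Function('O')(n) = Pow(Add(n, Add(51, 74)), Rational(1, 2)) = Pow(Add(n, 125), Rational(1, 2)) = Pow(Add(125, n), Rational(1, 2)))
Add(Pow(Add(24025, Function('O')(48)), Rational(1, 2)), Mul(-1, -38866)) = Add(Pow(Add(24025, Pow(Add(125, 48), Rational(1, 2))), Rational(1, 2)), Mul(-1, -38866)) = Add(Pow(Add(24025, Pow(173, Rational(1, 2))), Rational(1, 2)), 38866) = Add(38866, Pow(Add(24025, Pow(173, Rational(1, 2))), Rational(1, 2)))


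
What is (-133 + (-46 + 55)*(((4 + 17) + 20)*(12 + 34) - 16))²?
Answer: 278789809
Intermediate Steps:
(-133 + (-46 + 55)*(((4 + 17) + 20)*(12 + 34) - 16))² = (-133 + 9*((21 + 20)*46 - 16))² = (-133 + 9*(41*46 - 16))² = (-133 + 9*(1886 - 16))² = (-133 + 9*1870)² = (-133 + 16830)² = 16697² = 278789809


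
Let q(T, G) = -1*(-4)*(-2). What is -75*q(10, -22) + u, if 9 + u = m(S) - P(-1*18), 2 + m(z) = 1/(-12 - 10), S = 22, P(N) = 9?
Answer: 12759/22 ≈ 579.95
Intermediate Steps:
q(T, G) = -8 (q(T, G) = 4*(-2) = -8)
m(z) = -45/22 (m(z) = -2 + 1/(-12 - 10) = -2 + 1/(-22) = -2 - 1/22 = -45/22)
u = -441/22 (u = -9 + (-45/22 - 1*9) = -9 + (-45/22 - 9) = -9 - 243/22 = -441/22 ≈ -20.045)
-75*q(10, -22) + u = -75*(-8) - 441/22 = 600 - 441/22 = 12759/22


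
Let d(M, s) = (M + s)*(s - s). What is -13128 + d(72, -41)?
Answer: -13128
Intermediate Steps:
d(M, s) = 0 (d(M, s) = (M + s)*0 = 0)
-13128 + d(72, -41) = -13128 + 0 = -13128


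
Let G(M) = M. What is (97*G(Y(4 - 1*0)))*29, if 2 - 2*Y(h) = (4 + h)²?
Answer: -87203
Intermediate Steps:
Y(h) = 1 - (4 + h)²/2
(97*G(Y(4 - 1*0)))*29 = (97*(1 - (4 + (4 - 1*0))²/2))*29 = (97*(1 - (4 + (4 + 0))²/2))*29 = (97*(1 - (4 + 4)²/2))*29 = (97*(1 - ½*8²))*29 = (97*(1 - ½*64))*29 = (97*(1 - 32))*29 = (97*(-31))*29 = -3007*29 = -87203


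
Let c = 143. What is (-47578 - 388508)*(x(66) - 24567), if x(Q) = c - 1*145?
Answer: 10714196934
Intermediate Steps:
x(Q) = -2 (x(Q) = 143 - 1*145 = 143 - 145 = -2)
(-47578 - 388508)*(x(66) - 24567) = (-47578 - 388508)*(-2 - 24567) = -436086*(-24569) = 10714196934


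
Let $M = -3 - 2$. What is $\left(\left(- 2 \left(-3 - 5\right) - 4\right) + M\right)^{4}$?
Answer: $2401$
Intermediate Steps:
$M = -5$ ($M = -3 - 2 = -5$)
$\left(\left(- 2 \left(-3 - 5\right) - 4\right) + M\right)^{4} = \left(\left(- 2 \left(-3 - 5\right) - 4\right) - 5\right)^{4} = \left(\left(\left(-2\right) \left(-8\right) - 4\right) - 5\right)^{4} = \left(\left(16 - 4\right) - 5\right)^{4} = \left(12 - 5\right)^{4} = 7^{4} = 2401$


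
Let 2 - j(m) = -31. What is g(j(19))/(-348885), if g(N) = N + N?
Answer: -22/116295 ≈ -0.00018917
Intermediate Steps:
j(m) = 33 (j(m) = 2 - 1*(-31) = 2 + 31 = 33)
g(N) = 2*N
g(j(19))/(-348885) = (2*33)/(-348885) = 66*(-1/348885) = -22/116295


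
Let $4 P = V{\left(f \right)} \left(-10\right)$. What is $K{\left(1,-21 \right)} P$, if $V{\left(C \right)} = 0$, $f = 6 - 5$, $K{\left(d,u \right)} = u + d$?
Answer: $0$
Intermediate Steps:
$K{\left(d,u \right)} = d + u$
$f = 1$
$P = 0$ ($P = \frac{0 \left(-10\right)}{4} = \frac{1}{4} \cdot 0 = 0$)
$K{\left(1,-21 \right)} P = \left(1 - 21\right) 0 = \left(-20\right) 0 = 0$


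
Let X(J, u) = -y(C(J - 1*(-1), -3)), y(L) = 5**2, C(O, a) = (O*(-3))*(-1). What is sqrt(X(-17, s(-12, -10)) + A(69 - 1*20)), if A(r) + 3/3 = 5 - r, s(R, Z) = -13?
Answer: I*sqrt(70) ≈ 8.3666*I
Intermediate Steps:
C(O, a) = 3*O (C(O, a) = -3*O*(-1) = 3*O)
A(r) = 4 - r (A(r) = -1 + (5 - r) = 4 - r)
y(L) = 25
X(J, u) = -25 (X(J, u) = -1*25 = -25)
sqrt(X(-17, s(-12, -10)) + A(69 - 1*20)) = sqrt(-25 + (4 - (69 - 1*20))) = sqrt(-25 + (4 - (69 - 20))) = sqrt(-25 + (4 - 1*49)) = sqrt(-25 + (4 - 49)) = sqrt(-25 - 45) = sqrt(-70) = I*sqrt(70)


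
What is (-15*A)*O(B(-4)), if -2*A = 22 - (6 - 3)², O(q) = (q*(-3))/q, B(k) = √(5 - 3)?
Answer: -585/2 ≈ -292.50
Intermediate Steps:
B(k) = √2
O(q) = -3 (O(q) = (-3*q)/q = -3)
A = -13/2 (A = -(22 - (6 - 3)²)/2 = -(22 - 1*3²)/2 = -(22 - 1*9)/2 = -(22 - 9)/2 = -½*13 = -13/2 ≈ -6.5000)
(-15*A)*O(B(-4)) = -15*(-13/2)*(-3) = (195/2)*(-3) = -585/2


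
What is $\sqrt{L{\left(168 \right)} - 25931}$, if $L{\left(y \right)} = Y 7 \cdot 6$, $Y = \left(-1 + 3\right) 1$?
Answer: $i \sqrt{25847} \approx 160.77 i$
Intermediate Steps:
$Y = 2$ ($Y = 2 \cdot 1 = 2$)
$L{\left(y \right)} = 84$ ($L{\left(y \right)} = 2 \cdot 7 \cdot 6 = 14 \cdot 6 = 84$)
$\sqrt{L{\left(168 \right)} - 25931} = \sqrt{84 - 25931} = \sqrt{-25847} = i \sqrt{25847}$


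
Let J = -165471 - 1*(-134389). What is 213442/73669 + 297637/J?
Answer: -15292415909/2289779858 ≈ -6.6786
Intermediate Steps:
J = -31082 (J = -165471 + 134389 = -31082)
213442/73669 + 297637/J = 213442/73669 + 297637/(-31082) = 213442*(1/73669) + 297637*(-1/31082) = 213442/73669 - 297637/31082 = -15292415909/2289779858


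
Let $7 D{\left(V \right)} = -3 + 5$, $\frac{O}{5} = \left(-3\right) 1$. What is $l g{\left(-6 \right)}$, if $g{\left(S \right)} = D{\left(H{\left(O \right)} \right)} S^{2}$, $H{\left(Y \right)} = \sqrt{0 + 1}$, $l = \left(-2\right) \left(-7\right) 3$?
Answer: $432$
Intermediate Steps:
$O = -15$ ($O = 5 \left(\left(-3\right) 1\right) = 5 \left(-3\right) = -15$)
$l = 42$ ($l = 14 \cdot 3 = 42$)
$H{\left(Y \right)} = 1$ ($H{\left(Y \right)} = \sqrt{1} = 1$)
$D{\left(V \right)} = \frac{2}{7}$ ($D{\left(V \right)} = \frac{-3 + 5}{7} = \frac{1}{7} \cdot 2 = \frac{2}{7}$)
$g{\left(S \right)} = \frac{2 S^{2}}{7}$
$l g{\left(-6 \right)} = 42 \frac{2 \left(-6\right)^{2}}{7} = 42 \cdot \frac{2}{7} \cdot 36 = 42 \cdot \frac{72}{7} = 432$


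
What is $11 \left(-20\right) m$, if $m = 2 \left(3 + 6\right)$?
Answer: $-3960$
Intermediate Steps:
$m = 18$ ($m = 2 \cdot 9 = 18$)
$11 \left(-20\right) m = 11 \left(-20\right) 18 = \left(-220\right) 18 = -3960$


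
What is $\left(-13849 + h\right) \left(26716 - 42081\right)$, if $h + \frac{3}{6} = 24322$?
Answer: $- \frac{321819925}{2} \approx -1.6091 \cdot 10^{8}$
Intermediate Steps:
$h = \frac{48643}{2}$ ($h = - \frac{1}{2} + 24322 = \frac{48643}{2} \approx 24322.0$)
$\left(-13849 + h\right) \left(26716 - 42081\right) = \left(-13849 + \frac{48643}{2}\right) \left(26716 - 42081\right) = \frac{20945}{2} \left(-15365\right) = - \frac{321819925}{2}$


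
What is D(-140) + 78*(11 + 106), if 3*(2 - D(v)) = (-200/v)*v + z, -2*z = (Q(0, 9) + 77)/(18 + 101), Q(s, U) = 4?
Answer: 6565073/714 ≈ 9194.8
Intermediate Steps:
z = -81/238 (z = -(4 + 77)/(2*(18 + 101)) = -81/(2*119) = -½*81/119 = -81/238 ≈ -0.34034)
D(v) = 49109/714 (D(v) = 2 - ((-200/v)*v - 81/238)/3 = 2 - (-200 - 81/238)/3 = 2 - ⅓*(-47681/238) = 2 + 47681/714 = 49109/714)
D(-140) + 78*(11 + 106) = 49109/714 + 78*(11 + 106) = 49109/714 + 78*117 = 49109/714 + 9126 = 6565073/714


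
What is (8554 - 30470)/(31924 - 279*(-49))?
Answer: -21916/45595 ≈ -0.48067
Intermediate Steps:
(8554 - 30470)/(31924 - 279*(-49)) = -21916/(31924 + 13671) = -21916/45595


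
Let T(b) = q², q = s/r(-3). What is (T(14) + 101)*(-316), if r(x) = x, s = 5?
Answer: -295144/9 ≈ -32794.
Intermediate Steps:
q = -5/3 (q = 5/(-3) = 5*(-⅓) = -5/3 ≈ -1.6667)
T(b) = 25/9 (T(b) = (-5/3)² = 25/9)
(T(14) + 101)*(-316) = (25/9 + 101)*(-316) = (934/9)*(-316) = -295144/9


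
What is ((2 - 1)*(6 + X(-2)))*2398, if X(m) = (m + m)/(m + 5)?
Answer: 33572/3 ≈ 11191.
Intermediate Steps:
X(m) = 2*m/(5 + m) (X(m) = (2*m)/(5 + m) = 2*m/(5 + m))
((2 - 1)*(6 + X(-2)))*2398 = ((2 - 1)*(6 + 2*(-2)/(5 - 2)))*2398 = (1*(6 + 2*(-2)/3))*2398 = (1*(6 + 2*(-2)*(⅓)))*2398 = (1*(6 - 4/3))*2398 = (1*(14/3))*2398 = (14/3)*2398 = 33572/3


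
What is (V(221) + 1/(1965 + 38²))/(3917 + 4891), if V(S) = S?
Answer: 125565/5004412 ≈ 0.025091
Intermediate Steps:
(V(221) + 1/(1965 + 38²))/(3917 + 4891) = (221 + 1/(1965 + 38²))/(3917 + 4891) = (221 + 1/(1965 + 1444))/8808 = (221 + 1/3409)*(1/8808) = (753390/3409)*(1/8808) = 125565/5004412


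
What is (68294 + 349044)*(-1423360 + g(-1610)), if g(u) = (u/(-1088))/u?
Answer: -323148085538589/544 ≈ -5.9402e+11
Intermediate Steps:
g(u) = -1/1088 (g(u) = (u*(-1/1088))/u = (-u/1088)/u = -1/1088)
(68294 + 349044)*(-1423360 + g(-1610)) = (68294 + 349044)*(-1423360 - 1/1088) = 417338*(-1548615681/1088) = -323148085538589/544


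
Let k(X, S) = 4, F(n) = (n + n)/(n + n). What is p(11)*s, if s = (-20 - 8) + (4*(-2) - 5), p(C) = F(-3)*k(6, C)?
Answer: -164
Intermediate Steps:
F(n) = 1 (F(n) = (2*n)/((2*n)) = (2*n)*(1/(2*n)) = 1)
p(C) = 4 (p(C) = 1*4 = 4)
s = -41 (s = -28 + (-8 - 5) = -28 - 13 = -41)
p(11)*s = 4*(-41) = -164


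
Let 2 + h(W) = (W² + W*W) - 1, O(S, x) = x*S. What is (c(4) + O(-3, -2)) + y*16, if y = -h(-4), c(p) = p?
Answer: -454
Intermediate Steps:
O(S, x) = S*x
h(W) = -3 + 2*W² (h(W) = -2 + ((W² + W*W) - 1) = -2 + ((W² + W²) - 1) = -2 + (2*W² - 1) = -2 + (-1 + 2*W²) = -3 + 2*W²)
y = -29 (y = -(-3 + 2*(-4)²) = -(-3 + 2*16) = -(-3 + 32) = -1*29 = -29)
(c(4) + O(-3, -2)) + y*16 = (4 - 3*(-2)) - 29*16 = (4 + 6) - 464 = 10 - 464 = -454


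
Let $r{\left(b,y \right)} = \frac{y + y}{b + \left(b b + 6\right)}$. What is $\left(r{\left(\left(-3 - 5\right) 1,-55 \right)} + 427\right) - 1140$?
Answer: $- \frac{22158}{31} \approx -714.77$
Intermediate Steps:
$r{\left(b,y \right)} = \frac{2 y}{6 + b + b^{2}}$ ($r{\left(b,y \right)} = \frac{2 y}{b + \left(b^{2} + 6\right)} = \frac{2 y}{b + \left(6 + b^{2}\right)} = \frac{2 y}{6 + b + b^{2}}$)
$\left(r{\left(\left(-3 - 5\right) 1,-55 \right)} + 427\right) - 1140 = \left(2 \left(-55\right) \frac{1}{6 + \left(-3 - 5\right) 1 + \left(\left(-3 - 5\right) 1\right)^{2}} + 427\right) - 1140 = \left(2 \left(-55\right) \frac{1}{6 - 8 + \left(\left(-8\right) 1\right)^{2}} + 427\right) - 1140 = \left(2 \left(-55\right) \frac{1}{6 - 8 + \left(-8\right)^{2}} + 427\right) - 1140 = \left(2 \left(-55\right) \frac{1}{6 - 8 + 64} + 427\right) - 1140 = \left(2 \left(-55\right) \frac{1}{62} + 427\right) - 1140 = \left(- \frac{55}{31} + 427\right) - 1140 = \frac{13182}{31} - 1140 = - \frac{22158}{31}$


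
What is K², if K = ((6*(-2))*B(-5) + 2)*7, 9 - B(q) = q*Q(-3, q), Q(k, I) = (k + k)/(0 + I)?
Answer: 1552516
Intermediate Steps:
Q(k, I) = 2*k/I (Q(k, I) = (2*k)/I = 2*k/I)
B(q) = 15 (B(q) = 9 - q*2*(-3)/q = 9 - q*(-6/q) = 9 - 1*(-6) = 9 + 6 = 15)
K = -1246 (K = ((6*(-2))*15 + 2)*7 = (-12*15 + 2)*7 = (-180 + 2)*7 = -178*7 = -1246)
K² = (-1246)² = 1552516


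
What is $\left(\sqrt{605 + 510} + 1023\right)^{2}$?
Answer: $\left(1023 + \sqrt{1115}\right)^{2} \approx 1.116 \cdot 10^{6}$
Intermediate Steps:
$\left(\sqrt{605 + 510} + 1023\right)^{2} = \left(\sqrt{1115} + 1023\right)^{2} = \left(1023 + \sqrt{1115}\right)^{2}$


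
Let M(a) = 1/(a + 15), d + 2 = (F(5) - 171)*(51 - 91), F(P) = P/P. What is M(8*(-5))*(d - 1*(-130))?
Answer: -6928/25 ≈ -277.12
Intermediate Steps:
F(P) = 1
d = 6798 (d = -2 + (1 - 171)*(51 - 91) = -2 - 170*(-40) = -2 + 6800 = 6798)
M(a) = 1/(15 + a)
M(8*(-5))*(d - 1*(-130)) = (6798 - 1*(-130))/(15 + 8*(-5)) = (6798 + 130)/(15 - 40) = 6928/(-25) = -1/25*6928 = -6928/25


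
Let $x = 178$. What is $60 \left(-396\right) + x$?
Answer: $-23582$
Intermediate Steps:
$60 \left(-396\right) + x = 60 \left(-396\right) + 178 = -23760 + 178 = -23582$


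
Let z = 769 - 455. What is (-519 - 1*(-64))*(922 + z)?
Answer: -562380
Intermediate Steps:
z = 314
(-519 - 1*(-64))*(922 + z) = (-519 - 1*(-64))*(922 + 314) = (-519 + 64)*1236 = -455*1236 = -562380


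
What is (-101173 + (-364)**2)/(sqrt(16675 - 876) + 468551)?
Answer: 4892140991/73180007934 - 10441*sqrt(15799)/73180007934 ≈ 0.066833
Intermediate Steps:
(-101173 + (-364)**2)/(sqrt(16675 - 876) + 468551) = (-101173 + 132496)/(sqrt(15799) + 468551) = 31323/(468551 + sqrt(15799))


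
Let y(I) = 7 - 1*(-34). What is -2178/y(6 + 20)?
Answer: -2178/41 ≈ -53.122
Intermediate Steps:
y(I) = 41 (y(I) = 7 + 34 = 41)
-2178/y(6 + 20) = -2178/41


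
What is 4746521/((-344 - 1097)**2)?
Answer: 4746521/2076481 ≈ 2.2858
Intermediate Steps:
4746521/((-344 - 1097)**2) = 4746521/((-1441)**2) = 4746521/2076481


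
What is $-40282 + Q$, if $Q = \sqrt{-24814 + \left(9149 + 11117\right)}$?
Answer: $-40282 + 2 i \sqrt{1137} \approx -40282.0 + 67.439 i$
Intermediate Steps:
$Q = 2 i \sqrt{1137}$ ($Q = \sqrt{-24814 + 20266} = \sqrt{-4548} = 2 i \sqrt{1137} \approx 67.439 i$)
$-40282 + Q = -40282 + 2 i \sqrt{1137}$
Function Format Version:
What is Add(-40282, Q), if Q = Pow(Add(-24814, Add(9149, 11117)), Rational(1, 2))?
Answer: Add(-40282, Mul(2, I, Pow(1137, Rational(1, 2)))) ≈ Add(-40282., Mul(67.439, I))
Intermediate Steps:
Q = Mul(2, I, Pow(1137, Rational(1, 2))) (Q = Pow(Add(-24814, 20266), Rational(1, 2)) = Pow(-4548, Rational(1, 2)) = Mul(2, I, Pow(1137, Rational(1, 2))) ≈ Mul(67.439, I))
Add(-40282, Q) = Add(-40282, Mul(2, I, Pow(1137, Rational(1, 2))))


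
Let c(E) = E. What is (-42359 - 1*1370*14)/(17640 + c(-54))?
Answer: -20513/5862 ≈ -3.4993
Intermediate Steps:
(-42359 - 1*1370*14)/(17640 + c(-54)) = (-42359 - 1*1370*14)/(17640 - 54) = (-42359 - 1370*14)/17586 = (-42359 - 19180)*(1/17586) = -61539*1/17586 = -20513/5862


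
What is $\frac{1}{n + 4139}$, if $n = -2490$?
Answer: $\frac{1}{1649} \approx 0.00060643$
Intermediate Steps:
$\frac{1}{n + 4139} = \frac{1}{-2490 + 4139} = \frac{1}{1649}$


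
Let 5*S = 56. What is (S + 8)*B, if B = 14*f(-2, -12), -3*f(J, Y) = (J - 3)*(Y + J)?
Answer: -6272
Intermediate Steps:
S = 56/5 (S = (1/5)*56 = 56/5 ≈ 11.200)
f(J, Y) = -(-3 + J)*(J + Y)/3 (f(J, Y) = -(J - 3)*(Y + J)/3 = -(-3 + J)*(J + Y)/3)
B = -980/3 (B = 14*(-2 - 12 - 1/3*(-2)**2 - 1/3*(-2)*(-12)) = 14*(-2 - 12 - 1/3*4 - 8) = 14*(-2 - 12 - 4/3 - 8) = 14*(-70/3) = -980/3 ≈ -326.67)
(S + 8)*B = (56/5 + 8)*(-980/3) = (96/5)*(-980/3) = -6272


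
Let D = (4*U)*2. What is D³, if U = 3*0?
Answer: 0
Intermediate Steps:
U = 0
D = 0 (D = (4*0)*2 = 0*2 = 0)
D³ = 0³ = 0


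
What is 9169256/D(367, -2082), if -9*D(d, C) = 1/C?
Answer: 171813518928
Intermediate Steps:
D(d, C) = -1/(9*C)
9169256/D(367, -2082) = 9169256/((-1/9/(-2082))) = 9169256/((-1/9*(-1/2082))) = 9169256/(1/18738) = 9169256*18738 = 171813518928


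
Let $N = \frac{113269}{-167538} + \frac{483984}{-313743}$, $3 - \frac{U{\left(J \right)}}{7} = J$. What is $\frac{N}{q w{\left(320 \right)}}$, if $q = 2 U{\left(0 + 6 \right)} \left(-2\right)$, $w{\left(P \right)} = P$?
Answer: $- \frac{38874355753}{470972317616640} \approx -8.2541 \cdot 10^{-5}$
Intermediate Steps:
$U{\left(J \right)} = 21 - 7 J$
$q = 84$ ($q = 2 \left(21 - 7 \left(0 + 6\right)\right) \left(-2\right) = 2 \left(21 - 42\right) \left(-2\right) = 2 \left(-21\right) \left(-2\right) = \left(-42\right) \left(-2\right) = 84$)
$N = - \frac{38874355753}{17521291578}$ ($N = 113269 \left(- \frac{1}{167538}\right) + 483984 \left(- \frac{1}{313743}\right) = - \frac{113269}{167538} - \frac{161328}{104581} = - \frac{38874355753}{17521291578} \approx -2.2187$)
$\frac{N}{q w{\left(320 \right)}} = - \frac{38874355753}{17521291578 \cdot 84 \cdot 320} = - \frac{38874355753}{17521291578 \cdot 26880} = \left(- \frac{38874355753}{17521291578}\right) \frac{1}{26880} = - \frac{38874355753}{470972317616640}$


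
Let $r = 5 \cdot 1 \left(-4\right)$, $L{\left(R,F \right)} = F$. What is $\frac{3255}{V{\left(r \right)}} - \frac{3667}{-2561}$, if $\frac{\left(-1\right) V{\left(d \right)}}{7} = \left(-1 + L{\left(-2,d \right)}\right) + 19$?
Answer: $\frac{1198199}{5122} \approx 233.93$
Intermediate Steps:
$r = -20$ ($r = 5 \left(-4\right) = -20$)
$V{\left(d \right)} = -126 - 7 d$ ($V{\left(d \right)} = - 7 \left(\left(-1 + d\right) + 19\right) = - 7 \left(18 + d\right) = -126 - 7 d$)
$\frac{3255}{V{\left(r \right)}} - \frac{3667}{-2561} = \frac{3255}{-126 - -140} - \frac{3667}{-2561} = \frac{3255}{-126 + 140} - - \frac{3667}{2561} = \frac{3255}{14} + \frac{3667}{2561} = 3255 \cdot \frac{1}{14} + \frac{3667}{2561} = \frac{465}{2} + \frac{3667}{2561} = \frac{1198199}{5122}$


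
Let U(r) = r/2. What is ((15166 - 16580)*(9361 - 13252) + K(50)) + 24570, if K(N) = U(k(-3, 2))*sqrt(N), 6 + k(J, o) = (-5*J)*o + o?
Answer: 5526444 + 65*sqrt(2) ≈ 5.5265e+6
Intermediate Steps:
k(J, o) = -6 + o - 5*J*o (k(J, o) = -6 + ((-5*J)*o + o) = -6 + (-5*J*o + o) = -6 + (o - 5*J*o) = -6 + o - 5*J*o)
U(r) = r/2 (U(r) = r*(1/2) = r/2)
K(N) = 13*sqrt(N) (K(N) = ((-6 + 2 - 5*(-3)*2)/2)*sqrt(N) = ((-6 + 2 + 30)/2)*sqrt(N) = ((1/2)*26)*sqrt(N) = 13*sqrt(N))
((15166 - 16580)*(9361 - 13252) + K(50)) + 24570 = ((15166 - 16580)*(9361 - 13252) + 13*sqrt(50)) + 24570 = (-1414*(-3891) + 13*(5*sqrt(2))) + 24570 = (5501874 + 65*sqrt(2)) + 24570 = 5526444 + 65*sqrt(2)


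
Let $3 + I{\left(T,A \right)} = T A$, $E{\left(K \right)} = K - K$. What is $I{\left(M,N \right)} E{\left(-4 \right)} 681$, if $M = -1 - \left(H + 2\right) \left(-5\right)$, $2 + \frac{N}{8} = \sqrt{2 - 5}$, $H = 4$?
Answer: $0$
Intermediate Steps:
$E{\left(K \right)} = 0$
$N = -16 + 8 i \sqrt{3}$ ($N = -16 + 8 \sqrt{2 - 5} = -16 + 8 \sqrt{-3} = -16 + 8 i \sqrt{3} \approx -16.0 + 13.856 i$)
$M = 29$ ($M = -1 - \left(4 + 2\right) \left(-5\right) = -1 - 6 \left(-5\right) = -1 - -30 = -1 + 30 = 29$)
$I{\left(T,A \right)} = -3 + A T$ ($I{\left(T,A \right)} = -3 + T A = -3 + A T$)
$I{\left(M,N \right)} E{\left(-4 \right)} 681 = \left(-3 + \left(-16 + 8 i \sqrt{3}\right) 29\right) 0 \cdot 681 = \left(-3 - \left(464 - 232 i \sqrt{3}\right)\right) 0 = \left(-467 + 232 i \sqrt{3}\right) 0 = 0$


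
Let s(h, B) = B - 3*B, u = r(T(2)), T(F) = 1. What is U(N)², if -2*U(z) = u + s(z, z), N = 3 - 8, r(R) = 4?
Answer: 49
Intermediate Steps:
u = 4
N = -5
s(h, B) = -2*B
U(z) = -2 + z (U(z) = -(4 - 2*z)/2 = -2 + z)
U(N)² = (-2 - 5)² = (-7)² = 49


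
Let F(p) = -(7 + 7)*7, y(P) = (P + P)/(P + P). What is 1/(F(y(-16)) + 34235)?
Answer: 1/34137 ≈ 2.9294e-5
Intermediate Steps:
y(P) = 1 (y(P) = (2*P)/((2*P)) = (2*P)*(1/(2*P)) = 1)
F(p) = -98 (F(p) = -14*7 = -1*98 = -98)
1/(F(y(-16)) + 34235) = 1/(-98 + 34235) = 1/34137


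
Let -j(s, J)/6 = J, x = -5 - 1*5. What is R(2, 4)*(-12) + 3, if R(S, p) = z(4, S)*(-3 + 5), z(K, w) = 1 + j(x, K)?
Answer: 555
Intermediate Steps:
x = -10 (x = -5 - 5 = -10)
j(s, J) = -6*J
z(K, w) = 1 - 6*K
R(S, p) = -46 (R(S, p) = (1 - 6*4)*(-3 + 5) = (1 - 24)*2 = -23*2 = -46)
R(2, 4)*(-12) + 3 = -46*(-12) + 3 = 552 + 3 = 555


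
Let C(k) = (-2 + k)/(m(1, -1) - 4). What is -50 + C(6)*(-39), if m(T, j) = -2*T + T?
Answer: -94/5 ≈ -18.800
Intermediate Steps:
m(T, j) = -T
C(k) = 2/5 - k/5 (C(k) = (-2 + k)/(-1*1 - 4) = (-2 + k)/(-1 - 4) = (-2 + k)/(-5) = (-2 + k)*(-1/5) = 2/5 - k/5)
-50 + C(6)*(-39) = -50 + (2/5 - 1/5*6)*(-39) = -50 + (2/5 - 6/5)*(-39) = -50 - 4/5*(-39) = -50 + 156/5 = -94/5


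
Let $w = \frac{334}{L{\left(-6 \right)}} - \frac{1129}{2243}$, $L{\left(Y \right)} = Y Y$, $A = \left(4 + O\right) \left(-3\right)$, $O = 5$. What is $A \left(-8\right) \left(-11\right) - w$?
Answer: $- \frac{96282883}{40374} \approx -2384.8$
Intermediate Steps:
$A = -27$ ($A = \left(4 + 5\right) \left(-3\right) = 9 \left(-3\right) = -27$)
$L{\left(Y \right)} = Y^{2}$
$w = \frac{354259}{40374}$ ($w = \frac{334}{\left(-6\right)^{2}} - \frac{1129}{2243} = \frac{334}{36} - \frac{1129}{2243} = 334 \cdot \frac{1}{36} - \frac{1129}{2243} = \frac{167}{18} - \frac{1129}{2243} = \frac{354259}{40374} \approx 8.7744$)
$A \left(-8\right) \left(-11\right) - w = \left(-27\right) \left(-8\right) \left(-11\right) - \frac{354259}{40374} = 216 \left(-11\right) - \frac{354259}{40374} = -2376 - \frac{354259}{40374} = - \frac{96282883}{40374}$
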